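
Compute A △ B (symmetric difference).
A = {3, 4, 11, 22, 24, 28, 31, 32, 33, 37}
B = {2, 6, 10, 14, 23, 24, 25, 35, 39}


Set A = {3, 4, 11, 22, 24, 28, 31, 32, 33, 37}
Set B = {2, 6, 10, 14, 23, 24, 25, 35, 39}
A △ B = (A \ B) ∪ (B \ A)
Elements in A but not B: {3, 4, 11, 22, 28, 31, 32, 33, 37}
Elements in B but not A: {2, 6, 10, 14, 23, 25, 35, 39}
A △ B = {2, 3, 4, 6, 10, 11, 14, 22, 23, 25, 28, 31, 32, 33, 35, 37, 39}

{2, 3, 4, 6, 10, 11, 14, 22, 23, 25, 28, 31, 32, 33, 35, 37, 39}


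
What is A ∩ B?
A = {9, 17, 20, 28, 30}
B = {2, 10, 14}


Set A = {9, 17, 20, 28, 30}
Set B = {2, 10, 14}
A ∩ B includes only elements in both sets.
Check each element of A against B:
9 ✗, 17 ✗, 20 ✗, 28 ✗, 30 ✗
A ∩ B = {}

{}


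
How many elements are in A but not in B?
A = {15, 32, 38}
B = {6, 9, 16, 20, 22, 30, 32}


Set A = {15, 32, 38}
Set B = {6, 9, 16, 20, 22, 30, 32}
A \ B = {15, 38}
|A \ B| = 2

2


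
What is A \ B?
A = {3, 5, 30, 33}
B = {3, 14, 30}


Set A = {3, 5, 30, 33}
Set B = {3, 14, 30}
A \ B includes elements in A that are not in B.
Check each element of A:
3 (in B, remove), 5 (not in B, keep), 30 (in B, remove), 33 (not in B, keep)
A \ B = {5, 33}

{5, 33}


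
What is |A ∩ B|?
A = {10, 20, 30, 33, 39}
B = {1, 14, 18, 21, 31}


Set A = {10, 20, 30, 33, 39}
Set B = {1, 14, 18, 21, 31}
A ∩ B = {}
|A ∩ B| = 0

0


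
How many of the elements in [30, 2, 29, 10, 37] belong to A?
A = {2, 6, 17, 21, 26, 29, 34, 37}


Set A = {2, 6, 17, 21, 26, 29, 34, 37}
Candidates: [30, 2, 29, 10, 37]
Check each candidate:
30 ∉ A, 2 ∈ A, 29 ∈ A, 10 ∉ A, 37 ∈ A
Count of candidates in A: 3

3


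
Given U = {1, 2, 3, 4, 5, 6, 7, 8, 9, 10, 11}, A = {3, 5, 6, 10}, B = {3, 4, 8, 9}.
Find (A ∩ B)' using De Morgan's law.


U = {1, 2, 3, 4, 5, 6, 7, 8, 9, 10, 11}
A = {3, 5, 6, 10}, B = {3, 4, 8, 9}
A ∩ B = {3}
(A ∩ B)' = U \ (A ∩ B) = {1, 2, 4, 5, 6, 7, 8, 9, 10, 11}
Verification via A' ∪ B': A' = {1, 2, 4, 7, 8, 9, 11}, B' = {1, 2, 5, 6, 7, 10, 11}
A' ∪ B' = {1, 2, 4, 5, 6, 7, 8, 9, 10, 11} ✓

{1, 2, 4, 5, 6, 7, 8, 9, 10, 11}


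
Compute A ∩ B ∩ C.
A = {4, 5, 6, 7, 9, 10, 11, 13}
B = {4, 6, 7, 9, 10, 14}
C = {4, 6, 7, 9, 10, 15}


Set A = {4, 5, 6, 7, 9, 10, 11, 13}
Set B = {4, 6, 7, 9, 10, 14}
Set C = {4, 6, 7, 9, 10, 15}
First, A ∩ B = {4, 6, 7, 9, 10}
Then, (A ∩ B) ∩ C = {4, 6, 7, 9, 10}

{4, 6, 7, 9, 10}


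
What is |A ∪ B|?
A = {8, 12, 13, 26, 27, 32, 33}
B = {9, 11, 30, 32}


Set A = {8, 12, 13, 26, 27, 32, 33}, |A| = 7
Set B = {9, 11, 30, 32}, |B| = 4
A ∩ B = {32}, |A ∩ B| = 1
|A ∪ B| = |A| + |B| - |A ∩ B| = 7 + 4 - 1 = 10

10


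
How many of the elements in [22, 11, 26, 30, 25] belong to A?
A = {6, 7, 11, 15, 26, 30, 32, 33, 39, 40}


Set A = {6, 7, 11, 15, 26, 30, 32, 33, 39, 40}
Candidates: [22, 11, 26, 30, 25]
Check each candidate:
22 ∉ A, 11 ∈ A, 26 ∈ A, 30 ∈ A, 25 ∉ A
Count of candidates in A: 3

3


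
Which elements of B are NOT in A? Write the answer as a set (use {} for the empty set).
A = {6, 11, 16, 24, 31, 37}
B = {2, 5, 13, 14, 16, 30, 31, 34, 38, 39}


Set A = {6, 11, 16, 24, 31, 37}
Set B = {2, 5, 13, 14, 16, 30, 31, 34, 38, 39}
Check each element of B against A:
2 ∉ A (include), 5 ∉ A (include), 13 ∉ A (include), 14 ∉ A (include), 16 ∈ A, 30 ∉ A (include), 31 ∈ A, 34 ∉ A (include), 38 ∉ A (include), 39 ∉ A (include)
Elements of B not in A: {2, 5, 13, 14, 30, 34, 38, 39}

{2, 5, 13, 14, 30, 34, 38, 39}


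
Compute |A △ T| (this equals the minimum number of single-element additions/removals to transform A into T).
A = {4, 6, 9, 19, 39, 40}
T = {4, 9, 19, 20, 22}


Set A = {4, 6, 9, 19, 39, 40}
Set T = {4, 9, 19, 20, 22}
Elements to remove from A (in A, not in T): {6, 39, 40} → 3 removals
Elements to add to A (in T, not in A): {20, 22} → 2 additions
Total edits = 3 + 2 = 5

5


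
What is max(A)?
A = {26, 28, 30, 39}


Set A = {26, 28, 30, 39}
Elements in ascending order: 26, 28, 30, 39
The largest element is 39.

39


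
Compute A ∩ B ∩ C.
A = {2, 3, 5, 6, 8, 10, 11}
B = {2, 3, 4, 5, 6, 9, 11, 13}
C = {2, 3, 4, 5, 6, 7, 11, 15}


Set A = {2, 3, 5, 6, 8, 10, 11}
Set B = {2, 3, 4, 5, 6, 9, 11, 13}
Set C = {2, 3, 4, 5, 6, 7, 11, 15}
First, A ∩ B = {2, 3, 5, 6, 11}
Then, (A ∩ B) ∩ C = {2, 3, 5, 6, 11}

{2, 3, 5, 6, 11}


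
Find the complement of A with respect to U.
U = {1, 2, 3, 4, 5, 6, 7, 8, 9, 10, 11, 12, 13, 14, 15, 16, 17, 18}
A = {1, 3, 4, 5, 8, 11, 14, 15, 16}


Universal set U = {1, 2, 3, 4, 5, 6, 7, 8, 9, 10, 11, 12, 13, 14, 15, 16, 17, 18}
Set A = {1, 3, 4, 5, 8, 11, 14, 15, 16}
A' = U \ A = elements in U but not in A
Checking each element of U:
1 (in A, exclude), 2 (not in A, include), 3 (in A, exclude), 4 (in A, exclude), 5 (in A, exclude), 6 (not in A, include), 7 (not in A, include), 8 (in A, exclude), 9 (not in A, include), 10 (not in A, include), 11 (in A, exclude), 12 (not in A, include), 13 (not in A, include), 14 (in A, exclude), 15 (in A, exclude), 16 (in A, exclude), 17 (not in A, include), 18 (not in A, include)
A' = {2, 6, 7, 9, 10, 12, 13, 17, 18}

{2, 6, 7, 9, 10, 12, 13, 17, 18}


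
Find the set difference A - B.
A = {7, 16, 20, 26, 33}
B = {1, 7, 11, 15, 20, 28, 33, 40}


Set A = {7, 16, 20, 26, 33}
Set B = {1, 7, 11, 15, 20, 28, 33, 40}
A \ B includes elements in A that are not in B.
Check each element of A:
7 (in B, remove), 16 (not in B, keep), 20 (in B, remove), 26 (not in B, keep), 33 (in B, remove)
A \ B = {16, 26}

{16, 26}


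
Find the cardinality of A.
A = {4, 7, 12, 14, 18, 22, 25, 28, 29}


Set A = {4, 7, 12, 14, 18, 22, 25, 28, 29}
Listing elements: 4, 7, 12, 14, 18, 22, 25, 28, 29
Counting: 9 elements
|A| = 9

9


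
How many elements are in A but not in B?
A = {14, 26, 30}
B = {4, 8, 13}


Set A = {14, 26, 30}
Set B = {4, 8, 13}
A \ B = {14, 26, 30}
|A \ B| = 3

3


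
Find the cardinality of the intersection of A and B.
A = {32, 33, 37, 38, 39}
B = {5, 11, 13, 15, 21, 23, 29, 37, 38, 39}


Set A = {32, 33, 37, 38, 39}
Set B = {5, 11, 13, 15, 21, 23, 29, 37, 38, 39}
A ∩ B = {37, 38, 39}
|A ∩ B| = 3

3


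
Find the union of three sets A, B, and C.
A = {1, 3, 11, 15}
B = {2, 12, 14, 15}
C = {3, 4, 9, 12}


Set A = {1, 3, 11, 15}
Set B = {2, 12, 14, 15}
Set C = {3, 4, 9, 12}
First, A ∪ B = {1, 2, 3, 11, 12, 14, 15}
Then, (A ∪ B) ∪ C = {1, 2, 3, 4, 9, 11, 12, 14, 15}

{1, 2, 3, 4, 9, 11, 12, 14, 15}


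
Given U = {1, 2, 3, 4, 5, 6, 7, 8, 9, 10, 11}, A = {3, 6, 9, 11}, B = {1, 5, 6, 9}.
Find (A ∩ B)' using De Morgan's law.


U = {1, 2, 3, 4, 5, 6, 7, 8, 9, 10, 11}
A = {3, 6, 9, 11}, B = {1, 5, 6, 9}
A ∩ B = {6, 9}
(A ∩ B)' = U \ (A ∩ B) = {1, 2, 3, 4, 5, 7, 8, 10, 11}
Verification via A' ∪ B': A' = {1, 2, 4, 5, 7, 8, 10}, B' = {2, 3, 4, 7, 8, 10, 11}
A' ∪ B' = {1, 2, 3, 4, 5, 7, 8, 10, 11} ✓

{1, 2, 3, 4, 5, 7, 8, 10, 11}


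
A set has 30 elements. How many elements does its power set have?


The set has 30 elements.
The power set contains all possible subsets.
|P(A)| = 2^|A| = 2^30 = 1073741824

1073741824


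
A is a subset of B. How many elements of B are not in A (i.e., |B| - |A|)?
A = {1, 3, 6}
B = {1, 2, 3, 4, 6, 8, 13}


Set A = {1, 3, 6}, |A| = 3
Set B = {1, 2, 3, 4, 6, 8, 13}, |B| = 7
Since A ⊆ B: B \ A = {2, 4, 8, 13}
|B| - |A| = 7 - 3 = 4

4


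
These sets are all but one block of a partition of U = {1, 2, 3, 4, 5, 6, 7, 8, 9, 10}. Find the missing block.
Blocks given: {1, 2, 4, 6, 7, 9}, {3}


U = {1, 2, 3, 4, 5, 6, 7, 8, 9, 10}
Shown blocks: {1, 2, 4, 6, 7, 9}, {3}
A partition's blocks are pairwise disjoint and cover U, so the missing block = U \ (union of shown blocks).
Union of shown blocks: {1, 2, 3, 4, 6, 7, 9}
Missing block = U \ (union) = {5, 8, 10}

{5, 8, 10}


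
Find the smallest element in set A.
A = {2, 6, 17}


Set A = {2, 6, 17}
Elements in ascending order: 2, 6, 17
The smallest element is 2.

2


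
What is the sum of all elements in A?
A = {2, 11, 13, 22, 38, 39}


Set A = {2, 11, 13, 22, 38, 39}
Sum = 2 + 11 + 13 + 22 + 38 + 39 = 125

125


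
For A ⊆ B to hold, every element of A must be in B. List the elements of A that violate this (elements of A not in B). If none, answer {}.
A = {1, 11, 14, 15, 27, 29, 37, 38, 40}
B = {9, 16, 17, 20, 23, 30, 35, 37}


Set A = {1, 11, 14, 15, 27, 29, 37, 38, 40}
Set B = {9, 16, 17, 20, 23, 30, 35, 37}
Check each element of A against B:
1 ∉ B (include), 11 ∉ B (include), 14 ∉ B (include), 15 ∉ B (include), 27 ∉ B (include), 29 ∉ B (include), 37 ∈ B, 38 ∉ B (include), 40 ∉ B (include)
Elements of A not in B: {1, 11, 14, 15, 27, 29, 38, 40}

{1, 11, 14, 15, 27, 29, 38, 40}


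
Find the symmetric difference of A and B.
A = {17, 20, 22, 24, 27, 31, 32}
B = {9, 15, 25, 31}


Set A = {17, 20, 22, 24, 27, 31, 32}
Set B = {9, 15, 25, 31}
A △ B = (A \ B) ∪ (B \ A)
Elements in A but not B: {17, 20, 22, 24, 27, 32}
Elements in B but not A: {9, 15, 25}
A △ B = {9, 15, 17, 20, 22, 24, 25, 27, 32}

{9, 15, 17, 20, 22, 24, 25, 27, 32}


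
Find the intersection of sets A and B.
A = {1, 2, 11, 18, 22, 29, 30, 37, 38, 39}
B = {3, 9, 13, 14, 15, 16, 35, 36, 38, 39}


Set A = {1, 2, 11, 18, 22, 29, 30, 37, 38, 39}
Set B = {3, 9, 13, 14, 15, 16, 35, 36, 38, 39}
A ∩ B includes only elements in both sets.
Check each element of A against B:
1 ✗, 2 ✗, 11 ✗, 18 ✗, 22 ✗, 29 ✗, 30 ✗, 37 ✗, 38 ✓, 39 ✓
A ∩ B = {38, 39}

{38, 39}


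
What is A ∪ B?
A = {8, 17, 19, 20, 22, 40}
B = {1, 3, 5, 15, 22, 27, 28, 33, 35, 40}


Set A = {8, 17, 19, 20, 22, 40}
Set B = {1, 3, 5, 15, 22, 27, 28, 33, 35, 40}
A ∪ B includes all elements in either set.
Elements from A: {8, 17, 19, 20, 22, 40}
Elements from B not already included: {1, 3, 5, 15, 27, 28, 33, 35}
A ∪ B = {1, 3, 5, 8, 15, 17, 19, 20, 22, 27, 28, 33, 35, 40}

{1, 3, 5, 8, 15, 17, 19, 20, 22, 27, 28, 33, 35, 40}


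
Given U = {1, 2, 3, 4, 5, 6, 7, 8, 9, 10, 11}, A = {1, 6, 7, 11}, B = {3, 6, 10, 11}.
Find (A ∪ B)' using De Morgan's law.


U = {1, 2, 3, 4, 5, 6, 7, 8, 9, 10, 11}
A = {1, 6, 7, 11}, B = {3, 6, 10, 11}
A ∪ B = {1, 3, 6, 7, 10, 11}
(A ∪ B)' = U \ (A ∪ B) = {2, 4, 5, 8, 9}
Verification via A' ∩ B': A' = {2, 3, 4, 5, 8, 9, 10}, B' = {1, 2, 4, 5, 7, 8, 9}
A' ∩ B' = {2, 4, 5, 8, 9} ✓

{2, 4, 5, 8, 9}


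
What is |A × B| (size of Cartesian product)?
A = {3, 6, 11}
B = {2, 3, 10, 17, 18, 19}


Set A = {3, 6, 11} has 3 elements.
Set B = {2, 3, 10, 17, 18, 19} has 6 elements.
|A × B| = |A| × |B| = 3 × 6 = 18

18


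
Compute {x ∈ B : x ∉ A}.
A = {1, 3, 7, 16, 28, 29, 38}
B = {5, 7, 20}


Set A = {1, 3, 7, 16, 28, 29, 38}
Set B = {5, 7, 20}
Check each element of B against A:
5 ∉ A (include), 7 ∈ A, 20 ∉ A (include)
Elements of B not in A: {5, 20}

{5, 20}


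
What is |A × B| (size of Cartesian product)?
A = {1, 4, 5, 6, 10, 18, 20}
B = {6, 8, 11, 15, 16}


Set A = {1, 4, 5, 6, 10, 18, 20} has 7 elements.
Set B = {6, 8, 11, 15, 16} has 5 elements.
|A × B| = |A| × |B| = 7 × 5 = 35

35


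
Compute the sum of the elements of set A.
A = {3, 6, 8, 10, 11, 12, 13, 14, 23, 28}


Set A = {3, 6, 8, 10, 11, 12, 13, 14, 23, 28}
Sum = 3 + 6 + 8 + 10 + 11 + 12 + 13 + 14 + 23 + 28 = 128

128


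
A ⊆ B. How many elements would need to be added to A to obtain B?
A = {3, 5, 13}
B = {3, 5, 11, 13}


Set A = {3, 5, 13}, |A| = 3
Set B = {3, 5, 11, 13}, |B| = 4
Since A ⊆ B: B \ A = {11}
|B| - |A| = 4 - 3 = 1

1


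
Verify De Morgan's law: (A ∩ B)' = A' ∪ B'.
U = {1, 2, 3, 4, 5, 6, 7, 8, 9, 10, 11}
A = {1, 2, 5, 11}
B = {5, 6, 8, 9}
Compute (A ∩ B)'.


U = {1, 2, 3, 4, 5, 6, 7, 8, 9, 10, 11}
A = {1, 2, 5, 11}, B = {5, 6, 8, 9}
A ∩ B = {5}
(A ∩ B)' = U \ (A ∩ B) = {1, 2, 3, 4, 6, 7, 8, 9, 10, 11}
Verification via A' ∪ B': A' = {3, 4, 6, 7, 8, 9, 10}, B' = {1, 2, 3, 4, 7, 10, 11}
A' ∪ B' = {1, 2, 3, 4, 6, 7, 8, 9, 10, 11} ✓

{1, 2, 3, 4, 6, 7, 8, 9, 10, 11}


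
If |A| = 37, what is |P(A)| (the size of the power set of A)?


The set has 37 elements.
The power set contains all possible subsets.
|P(A)| = 2^|A| = 2^37 = 137438953472

137438953472


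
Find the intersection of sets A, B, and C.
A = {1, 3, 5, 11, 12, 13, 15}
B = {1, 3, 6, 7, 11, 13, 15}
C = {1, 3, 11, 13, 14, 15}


Set A = {1, 3, 5, 11, 12, 13, 15}
Set B = {1, 3, 6, 7, 11, 13, 15}
Set C = {1, 3, 11, 13, 14, 15}
First, A ∩ B = {1, 3, 11, 13, 15}
Then, (A ∩ B) ∩ C = {1, 3, 11, 13, 15}

{1, 3, 11, 13, 15}


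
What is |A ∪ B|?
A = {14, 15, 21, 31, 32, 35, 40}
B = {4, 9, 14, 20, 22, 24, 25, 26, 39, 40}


Set A = {14, 15, 21, 31, 32, 35, 40}, |A| = 7
Set B = {4, 9, 14, 20, 22, 24, 25, 26, 39, 40}, |B| = 10
A ∩ B = {14, 40}, |A ∩ B| = 2
|A ∪ B| = |A| + |B| - |A ∩ B| = 7 + 10 - 2 = 15

15


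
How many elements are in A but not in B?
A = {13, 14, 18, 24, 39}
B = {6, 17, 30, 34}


Set A = {13, 14, 18, 24, 39}
Set B = {6, 17, 30, 34}
A \ B = {13, 14, 18, 24, 39}
|A \ B| = 5

5


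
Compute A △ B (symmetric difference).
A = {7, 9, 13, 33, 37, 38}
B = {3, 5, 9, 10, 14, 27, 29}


Set A = {7, 9, 13, 33, 37, 38}
Set B = {3, 5, 9, 10, 14, 27, 29}
A △ B = (A \ B) ∪ (B \ A)
Elements in A but not B: {7, 13, 33, 37, 38}
Elements in B but not A: {3, 5, 10, 14, 27, 29}
A △ B = {3, 5, 7, 10, 13, 14, 27, 29, 33, 37, 38}

{3, 5, 7, 10, 13, 14, 27, 29, 33, 37, 38}


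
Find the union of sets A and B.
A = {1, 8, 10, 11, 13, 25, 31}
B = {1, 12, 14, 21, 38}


Set A = {1, 8, 10, 11, 13, 25, 31}
Set B = {1, 12, 14, 21, 38}
A ∪ B includes all elements in either set.
Elements from A: {1, 8, 10, 11, 13, 25, 31}
Elements from B not already included: {12, 14, 21, 38}
A ∪ B = {1, 8, 10, 11, 12, 13, 14, 21, 25, 31, 38}

{1, 8, 10, 11, 12, 13, 14, 21, 25, 31, 38}


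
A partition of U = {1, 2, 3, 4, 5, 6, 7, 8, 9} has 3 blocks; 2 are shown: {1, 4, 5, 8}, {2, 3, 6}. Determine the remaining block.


U = {1, 2, 3, 4, 5, 6, 7, 8, 9}
Shown blocks: {1, 4, 5, 8}, {2, 3, 6}
A partition's blocks are pairwise disjoint and cover U, so the missing block = U \ (union of shown blocks).
Union of shown blocks: {1, 2, 3, 4, 5, 6, 8}
Missing block = U \ (union) = {7, 9}

{7, 9}


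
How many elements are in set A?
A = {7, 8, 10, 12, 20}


Set A = {7, 8, 10, 12, 20}
Listing elements: 7, 8, 10, 12, 20
Counting: 5 elements
|A| = 5

5


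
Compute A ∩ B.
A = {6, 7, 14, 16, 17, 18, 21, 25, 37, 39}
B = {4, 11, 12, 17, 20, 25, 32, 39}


Set A = {6, 7, 14, 16, 17, 18, 21, 25, 37, 39}
Set B = {4, 11, 12, 17, 20, 25, 32, 39}
A ∩ B includes only elements in both sets.
Check each element of A against B:
6 ✗, 7 ✗, 14 ✗, 16 ✗, 17 ✓, 18 ✗, 21 ✗, 25 ✓, 37 ✗, 39 ✓
A ∩ B = {17, 25, 39}

{17, 25, 39}


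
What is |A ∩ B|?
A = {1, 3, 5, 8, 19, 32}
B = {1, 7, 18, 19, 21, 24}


Set A = {1, 3, 5, 8, 19, 32}
Set B = {1, 7, 18, 19, 21, 24}
A ∩ B = {1, 19}
|A ∩ B| = 2

2


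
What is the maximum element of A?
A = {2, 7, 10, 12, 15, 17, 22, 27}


Set A = {2, 7, 10, 12, 15, 17, 22, 27}
Elements in ascending order: 2, 7, 10, 12, 15, 17, 22, 27
The largest element is 27.

27


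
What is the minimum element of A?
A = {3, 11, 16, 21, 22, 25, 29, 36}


Set A = {3, 11, 16, 21, 22, 25, 29, 36}
Elements in ascending order: 3, 11, 16, 21, 22, 25, 29, 36
The smallest element is 3.

3


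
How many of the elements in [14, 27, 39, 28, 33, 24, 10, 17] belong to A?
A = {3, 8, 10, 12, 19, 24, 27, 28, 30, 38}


Set A = {3, 8, 10, 12, 19, 24, 27, 28, 30, 38}
Candidates: [14, 27, 39, 28, 33, 24, 10, 17]
Check each candidate:
14 ∉ A, 27 ∈ A, 39 ∉ A, 28 ∈ A, 33 ∉ A, 24 ∈ A, 10 ∈ A, 17 ∉ A
Count of candidates in A: 4

4


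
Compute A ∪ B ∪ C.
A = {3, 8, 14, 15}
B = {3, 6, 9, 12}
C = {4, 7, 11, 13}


Set A = {3, 8, 14, 15}
Set B = {3, 6, 9, 12}
Set C = {4, 7, 11, 13}
First, A ∪ B = {3, 6, 8, 9, 12, 14, 15}
Then, (A ∪ B) ∪ C = {3, 4, 6, 7, 8, 9, 11, 12, 13, 14, 15}

{3, 4, 6, 7, 8, 9, 11, 12, 13, 14, 15}


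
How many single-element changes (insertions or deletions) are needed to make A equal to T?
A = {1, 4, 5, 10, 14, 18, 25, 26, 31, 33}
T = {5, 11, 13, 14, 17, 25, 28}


Set A = {1, 4, 5, 10, 14, 18, 25, 26, 31, 33}
Set T = {5, 11, 13, 14, 17, 25, 28}
Elements to remove from A (in A, not in T): {1, 4, 10, 18, 26, 31, 33} → 7 removals
Elements to add to A (in T, not in A): {11, 13, 17, 28} → 4 additions
Total edits = 7 + 4 = 11

11


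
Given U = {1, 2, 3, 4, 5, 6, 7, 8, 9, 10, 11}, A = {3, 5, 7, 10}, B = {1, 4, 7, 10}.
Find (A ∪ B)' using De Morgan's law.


U = {1, 2, 3, 4, 5, 6, 7, 8, 9, 10, 11}
A = {3, 5, 7, 10}, B = {1, 4, 7, 10}
A ∪ B = {1, 3, 4, 5, 7, 10}
(A ∪ B)' = U \ (A ∪ B) = {2, 6, 8, 9, 11}
Verification via A' ∩ B': A' = {1, 2, 4, 6, 8, 9, 11}, B' = {2, 3, 5, 6, 8, 9, 11}
A' ∩ B' = {2, 6, 8, 9, 11} ✓

{2, 6, 8, 9, 11}


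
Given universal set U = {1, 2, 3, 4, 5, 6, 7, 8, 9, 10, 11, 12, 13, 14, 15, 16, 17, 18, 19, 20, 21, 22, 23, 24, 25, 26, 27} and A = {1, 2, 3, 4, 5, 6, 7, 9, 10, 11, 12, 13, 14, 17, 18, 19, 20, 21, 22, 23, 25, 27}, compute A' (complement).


Universal set U = {1, 2, 3, 4, 5, 6, 7, 8, 9, 10, 11, 12, 13, 14, 15, 16, 17, 18, 19, 20, 21, 22, 23, 24, 25, 26, 27}
Set A = {1, 2, 3, 4, 5, 6, 7, 9, 10, 11, 12, 13, 14, 17, 18, 19, 20, 21, 22, 23, 25, 27}
A' = U \ A = elements in U but not in A
Checking each element of U:
1 (in A, exclude), 2 (in A, exclude), 3 (in A, exclude), 4 (in A, exclude), 5 (in A, exclude), 6 (in A, exclude), 7 (in A, exclude), 8 (not in A, include), 9 (in A, exclude), 10 (in A, exclude), 11 (in A, exclude), 12 (in A, exclude), 13 (in A, exclude), 14 (in A, exclude), 15 (not in A, include), 16 (not in A, include), 17 (in A, exclude), 18 (in A, exclude), 19 (in A, exclude), 20 (in A, exclude), 21 (in A, exclude), 22 (in A, exclude), 23 (in A, exclude), 24 (not in A, include), 25 (in A, exclude), 26 (not in A, include), 27 (in A, exclude)
A' = {8, 15, 16, 24, 26}

{8, 15, 16, 24, 26}


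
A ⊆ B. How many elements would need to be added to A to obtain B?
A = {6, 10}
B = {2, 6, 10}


Set A = {6, 10}, |A| = 2
Set B = {2, 6, 10}, |B| = 3
Since A ⊆ B: B \ A = {2}
|B| - |A| = 3 - 2 = 1

1


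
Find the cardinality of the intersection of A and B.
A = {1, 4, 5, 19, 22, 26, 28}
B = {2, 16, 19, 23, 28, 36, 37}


Set A = {1, 4, 5, 19, 22, 26, 28}
Set B = {2, 16, 19, 23, 28, 36, 37}
A ∩ B = {19, 28}
|A ∩ B| = 2

2


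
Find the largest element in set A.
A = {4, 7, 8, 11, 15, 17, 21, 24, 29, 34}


Set A = {4, 7, 8, 11, 15, 17, 21, 24, 29, 34}
Elements in ascending order: 4, 7, 8, 11, 15, 17, 21, 24, 29, 34
The largest element is 34.

34


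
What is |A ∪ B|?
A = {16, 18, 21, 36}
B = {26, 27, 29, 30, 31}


Set A = {16, 18, 21, 36}, |A| = 4
Set B = {26, 27, 29, 30, 31}, |B| = 5
A ∩ B = {}, |A ∩ B| = 0
|A ∪ B| = |A| + |B| - |A ∩ B| = 4 + 5 - 0 = 9

9


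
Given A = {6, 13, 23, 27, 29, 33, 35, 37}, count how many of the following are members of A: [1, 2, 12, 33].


Set A = {6, 13, 23, 27, 29, 33, 35, 37}
Candidates: [1, 2, 12, 33]
Check each candidate:
1 ∉ A, 2 ∉ A, 12 ∉ A, 33 ∈ A
Count of candidates in A: 1

1


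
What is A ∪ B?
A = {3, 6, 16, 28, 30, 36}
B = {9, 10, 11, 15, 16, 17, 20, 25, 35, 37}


Set A = {3, 6, 16, 28, 30, 36}
Set B = {9, 10, 11, 15, 16, 17, 20, 25, 35, 37}
A ∪ B includes all elements in either set.
Elements from A: {3, 6, 16, 28, 30, 36}
Elements from B not already included: {9, 10, 11, 15, 17, 20, 25, 35, 37}
A ∪ B = {3, 6, 9, 10, 11, 15, 16, 17, 20, 25, 28, 30, 35, 36, 37}

{3, 6, 9, 10, 11, 15, 16, 17, 20, 25, 28, 30, 35, 36, 37}


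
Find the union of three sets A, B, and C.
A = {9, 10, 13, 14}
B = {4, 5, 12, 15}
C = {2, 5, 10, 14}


Set A = {9, 10, 13, 14}
Set B = {4, 5, 12, 15}
Set C = {2, 5, 10, 14}
First, A ∪ B = {4, 5, 9, 10, 12, 13, 14, 15}
Then, (A ∪ B) ∪ C = {2, 4, 5, 9, 10, 12, 13, 14, 15}

{2, 4, 5, 9, 10, 12, 13, 14, 15}


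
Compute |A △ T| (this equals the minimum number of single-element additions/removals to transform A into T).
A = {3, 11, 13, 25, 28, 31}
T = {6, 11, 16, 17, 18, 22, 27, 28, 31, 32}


Set A = {3, 11, 13, 25, 28, 31}
Set T = {6, 11, 16, 17, 18, 22, 27, 28, 31, 32}
Elements to remove from A (in A, not in T): {3, 13, 25} → 3 removals
Elements to add to A (in T, not in A): {6, 16, 17, 18, 22, 27, 32} → 7 additions
Total edits = 3 + 7 = 10

10


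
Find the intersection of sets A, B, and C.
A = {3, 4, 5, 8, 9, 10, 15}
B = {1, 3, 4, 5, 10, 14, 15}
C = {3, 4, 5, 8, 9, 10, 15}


Set A = {3, 4, 5, 8, 9, 10, 15}
Set B = {1, 3, 4, 5, 10, 14, 15}
Set C = {3, 4, 5, 8, 9, 10, 15}
First, A ∩ B = {3, 4, 5, 10, 15}
Then, (A ∩ B) ∩ C = {3, 4, 5, 10, 15}

{3, 4, 5, 10, 15}


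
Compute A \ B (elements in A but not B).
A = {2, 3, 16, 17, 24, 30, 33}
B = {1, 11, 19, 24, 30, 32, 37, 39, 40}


Set A = {2, 3, 16, 17, 24, 30, 33}
Set B = {1, 11, 19, 24, 30, 32, 37, 39, 40}
A \ B includes elements in A that are not in B.
Check each element of A:
2 (not in B, keep), 3 (not in B, keep), 16 (not in B, keep), 17 (not in B, keep), 24 (in B, remove), 30 (in B, remove), 33 (not in B, keep)
A \ B = {2, 3, 16, 17, 33}

{2, 3, 16, 17, 33}


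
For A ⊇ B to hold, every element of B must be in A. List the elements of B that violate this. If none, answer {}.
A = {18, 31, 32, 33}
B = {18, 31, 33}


Set A = {18, 31, 32, 33}
Set B = {18, 31, 33}
Check each element of B against A:
18 ∈ A, 31 ∈ A, 33 ∈ A
Elements of B not in A: {}

{}


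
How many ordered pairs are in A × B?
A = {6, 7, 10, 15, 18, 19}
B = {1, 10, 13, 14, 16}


Set A = {6, 7, 10, 15, 18, 19} has 6 elements.
Set B = {1, 10, 13, 14, 16} has 5 elements.
|A × B| = |A| × |B| = 6 × 5 = 30

30


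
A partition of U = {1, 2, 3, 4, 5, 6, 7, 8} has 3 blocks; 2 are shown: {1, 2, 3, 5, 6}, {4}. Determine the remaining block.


U = {1, 2, 3, 4, 5, 6, 7, 8}
Shown blocks: {1, 2, 3, 5, 6}, {4}
A partition's blocks are pairwise disjoint and cover U, so the missing block = U \ (union of shown blocks).
Union of shown blocks: {1, 2, 3, 4, 5, 6}
Missing block = U \ (union) = {7, 8}

{7, 8}


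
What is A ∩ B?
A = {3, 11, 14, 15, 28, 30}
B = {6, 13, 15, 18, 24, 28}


Set A = {3, 11, 14, 15, 28, 30}
Set B = {6, 13, 15, 18, 24, 28}
A ∩ B includes only elements in both sets.
Check each element of A against B:
3 ✗, 11 ✗, 14 ✗, 15 ✓, 28 ✓, 30 ✗
A ∩ B = {15, 28}

{15, 28}


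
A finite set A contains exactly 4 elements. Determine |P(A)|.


The set has 4 elements.
The power set contains all possible subsets.
|P(A)| = 2^|A| = 2^4 = 16

16


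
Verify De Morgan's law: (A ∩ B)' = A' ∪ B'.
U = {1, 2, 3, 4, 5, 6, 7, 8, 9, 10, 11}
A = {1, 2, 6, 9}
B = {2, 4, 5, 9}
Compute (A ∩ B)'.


U = {1, 2, 3, 4, 5, 6, 7, 8, 9, 10, 11}
A = {1, 2, 6, 9}, B = {2, 4, 5, 9}
A ∩ B = {2, 9}
(A ∩ B)' = U \ (A ∩ B) = {1, 3, 4, 5, 6, 7, 8, 10, 11}
Verification via A' ∪ B': A' = {3, 4, 5, 7, 8, 10, 11}, B' = {1, 3, 6, 7, 8, 10, 11}
A' ∪ B' = {1, 3, 4, 5, 6, 7, 8, 10, 11} ✓

{1, 3, 4, 5, 6, 7, 8, 10, 11}


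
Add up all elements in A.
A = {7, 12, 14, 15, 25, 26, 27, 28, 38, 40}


Set A = {7, 12, 14, 15, 25, 26, 27, 28, 38, 40}
Sum = 7 + 12 + 14 + 15 + 25 + 26 + 27 + 28 + 38 + 40 = 232

232


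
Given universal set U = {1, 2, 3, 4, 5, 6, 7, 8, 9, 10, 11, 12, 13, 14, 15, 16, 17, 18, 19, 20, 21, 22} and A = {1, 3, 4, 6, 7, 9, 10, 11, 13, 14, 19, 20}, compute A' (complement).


Universal set U = {1, 2, 3, 4, 5, 6, 7, 8, 9, 10, 11, 12, 13, 14, 15, 16, 17, 18, 19, 20, 21, 22}
Set A = {1, 3, 4, 6, 7, 9, 10, 11, 13, 14, 19, 20}
A' = U \ A = elements in U but not in A
Checking each element of U:
1 (in A, exclude), 2 (not in A, include), 3 (in A, exclude), 4 (in A, exclude), 5 (not in A, include), 6 (in A, exclude), 7 (in A, exclude), 8 (not in A, include), 9 (in A, exclude), 10 (in A, exclude), 11 (in A, exclude), 12 (not in A, include), 13 (in A, exclude), 14 (in A, exclude), 15 (not in A, include), 16 (not in A, include), 17 (not in A, include), 18 (not in A, include), 19 (in A, exclude), 20 (in A, exclude), 21 (not in A, include), 22 (not in A, include)
A' = {2, 5, 8, 12, 15, 16, 17, 18, 21, 22}

{2, 5, 8, 12, 15, 16, 17, 18, 21, 22}


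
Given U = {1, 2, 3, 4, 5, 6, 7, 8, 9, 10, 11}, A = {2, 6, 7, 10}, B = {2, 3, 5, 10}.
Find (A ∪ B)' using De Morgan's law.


U = {1, 2, 3, 4, 5, 6, 7, 8, 9, 10, 11}
A = {2, 6, 7, 10}, B = {2, 3, 5, 10}
A ∪ B = {2, 3, 5, 6, 7, 10}
(A ∪ B)' = U \ (A ∪ B) = {1, 4, 8, 9, 11}
Verification via A' ∩ B': A' = {1, 3, 4, 5, 8, 9, 11}, B' = {1, 4, 6, 7, 8, 9, 11}
A' ∩ B' = {1, 4, 8, 9, 11} ✓

{1, 4, 8, 9, 11}


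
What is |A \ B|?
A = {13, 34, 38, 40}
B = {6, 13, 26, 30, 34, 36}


Set A = {13, 34, 38, 40}
Set B = {6, 13, 26, 30, 34, 36}
A \ B = {38, 40}
|A \ B| = 2

2


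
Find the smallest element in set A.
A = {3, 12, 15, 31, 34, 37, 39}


Set A = {3, 12, 15, 31, 34, 37, 39}
Elements in ascending order: 3, 12, 15, 31, 34, 37, 39
The smallest element is 3.

3


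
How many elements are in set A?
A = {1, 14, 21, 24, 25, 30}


Set A = {1, 14, 21, 24, 25, 30}
Listing elements: 1, 14, 21, 24, 25, 30
Counting: 6 elements
|A| = 6

6


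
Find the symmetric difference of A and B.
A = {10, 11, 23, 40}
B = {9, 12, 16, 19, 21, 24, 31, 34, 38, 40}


Set A = {10, 11, 23, 40}
Set B = {9, 12, 16, 19, 21, 24, 31, 34, 38, 40}
A △ B = (A \ B) ∪ (B \ A)
Elements in A but not B: {10, 11, 23}
Elements in B but not A: {9, 12, 16, 19, 21, 24, 31, 34, 38}
A △ B = {9, 10, 11, 12, 16, 19, 21, 23, 24, 31, 34, 38}

{9, 10, 11, 12, 16, 19, 21, 23, 24, 31, 34, 38}


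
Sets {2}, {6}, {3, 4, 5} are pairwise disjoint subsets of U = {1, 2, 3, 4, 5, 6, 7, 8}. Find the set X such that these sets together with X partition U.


U = {1, 2, 3, 4, 5, 6, 7, 8}
Shown blocks: {2}, {6}, {3, 4, 5}
A partition's blocks are pairwise disjoint and cover U, so the missing block = U \ (union of shown blocks).
Union of shown blocks: {2, 3, 4, 5, 6}
Missing block = U \ (union) = {1, 7, 8}

{1, 7, 8}


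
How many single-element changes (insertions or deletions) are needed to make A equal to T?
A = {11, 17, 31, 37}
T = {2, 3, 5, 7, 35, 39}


Set A = {11, 17, 31, 37}
Set T = {2, 3, 5, 7, 35, 39}
Elements to remove from A (in A, not in T): {11, 17, 31, 37} → 4 removals
Elements to add to A (in T, not in A): {2, 3, 5, 7, 35, 39} → 6 additions
Total edits = 4 + 6 = 10

10


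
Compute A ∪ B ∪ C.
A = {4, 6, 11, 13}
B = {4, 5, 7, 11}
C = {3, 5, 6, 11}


Set A = {4, 6, 11, 13}
Set B = {4, 5, 7, 11}
Set C = {3, 5, 6, 11}
First, A ∪ B = {4, 5, 6, 7, 11, 13}
Then, (A ∪ B) ∪ C = {3, 4, 5, 6, 7, 11, 13}

{3, 4, 5, 6, 7, 11, 13}


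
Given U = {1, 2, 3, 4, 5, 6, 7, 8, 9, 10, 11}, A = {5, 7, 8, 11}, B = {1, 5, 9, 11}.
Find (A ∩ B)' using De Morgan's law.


U = {1, 2, 3, 4, 5, 6, 7, 8, 9, 10, 11}
A = {5, 7, 8, 11}, B = {1, 5, 9, 11}
A ∩ B = {5, 11}
(A ∩ B)' = U \ (A ∩ B) = {1, 2, 3, 4, 6, 7, 8, 9, 10}
Verification via A' ∪ B': A' = {1, 2, 3, 4, 6, 9, 10}, B' = {2, 3, 4, 6, 7, 8, 10}
A' ∪ B' = {1, 2, 3, 4, 6, 7, 8, 9, 10} ✓

{1, 2, 3, 4, 6, 7, 8, 9, 10}


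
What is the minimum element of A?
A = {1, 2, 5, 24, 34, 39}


Set A = {1, 2, 5, 24, 34, 39}
Elements in ascending order: 1, 2, 5, 24, 34, 39
The smallest element is 1.

1


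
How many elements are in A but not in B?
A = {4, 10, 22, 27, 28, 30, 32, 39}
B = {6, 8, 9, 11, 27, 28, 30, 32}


Set A = {4, 10, 22, 27, 28, 30, 32, 39}
Set B = {6, 8, 9, 11, 27, 28, 30, 32}
A \ B = {4, 10, 22, 39}
|A \ B| = 4

4


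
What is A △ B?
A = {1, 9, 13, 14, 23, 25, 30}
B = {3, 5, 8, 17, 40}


Set A = {1, 9, 13, 14, 23, 25, 30}
Set B = {3, 5, 8, 17, 40}
A △ B = (A \ B) ∪ (B \ A)
Elements in A but not B: {1, 9, 13, 14, 23, 25, 30}
Elements in B but not A: {3, 5, 8, 17, 40}
A △ B = {1, 3, 5, 8, 9, 13, 14, 17, 23, 25, 30, 40}

{1, 3, 5, 8, 9, 13, 14, 17, 23, 25, 30, 40}


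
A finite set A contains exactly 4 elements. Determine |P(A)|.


The set has 4 elements.
The power set contains all possible subsets.
|P(A)| = 2^|A| = 2^4 = 16

16


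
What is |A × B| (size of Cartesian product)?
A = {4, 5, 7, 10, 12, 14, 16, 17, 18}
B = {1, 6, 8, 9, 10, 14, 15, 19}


Set A = {4, 5, 7, 10, 12, 14, 16, 17, 18} has 9 elements.
Set B = {1, 6, 8, 9, 10, 14, 15, 19} has 8 elements.
|A × B| = |A| × |B| = 9 × 8 = 72

72


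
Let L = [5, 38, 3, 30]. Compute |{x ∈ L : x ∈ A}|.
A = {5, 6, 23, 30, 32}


Set A = {5, 6, 23, 30, 32}
Candidates: [5, 38, 3, 30]
Check each candidate:
5 ∈ A, 38 ∉ A, 3 ∉ A, 30 ∈ A
Count of candidates in A: 2

2


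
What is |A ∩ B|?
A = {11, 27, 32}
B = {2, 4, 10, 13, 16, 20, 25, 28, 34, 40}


Set A = {11, 27, 32}
Set B = {2, 4, 10, 13, 16, 20, 25, 28, 34, 40}
A ∩ B = {}
|A ∩ B| = 0

0


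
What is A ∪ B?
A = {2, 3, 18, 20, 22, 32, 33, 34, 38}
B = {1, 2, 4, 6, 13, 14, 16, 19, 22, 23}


Set A = {2, 3, 18, 20, 22, 32, 33, 34, 38}
Set B = {1, 2, 4, 6, 13, 14, 16, 19, 22, 23}
A ∪ B includes all elements in either set.
Elements from A: {2, 3, 18, 20, 22, 32, 33, 34, 38}
Elements from B not already included: {1, 4, 6, 13, 14, 16, 19, 23}
A ∪ B = {1, 2, 3, 4, 6, 13, 14, 16, 18, 19, 20, 22, 23, 32, 33, 34, 38}

{1, 2, 3, 4, 6, 13, 14, 16, 18, 19, 20, 22, 23, 32, 33, 34, 38}


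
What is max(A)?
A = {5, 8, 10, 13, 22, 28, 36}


Set A = {5, 8, 10, 13, 22, 28, 36}
Elements in ascending order: 5, 8, 10, 13, 22, 28, 36
The largest element is 36.

36


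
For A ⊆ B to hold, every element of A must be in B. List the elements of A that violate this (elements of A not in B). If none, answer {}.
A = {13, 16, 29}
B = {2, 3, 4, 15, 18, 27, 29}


Set A = {13, 16, 29}
Set B = {2, 3, 4, 15, 18, 27, 29}
Check each element of A against B:
13 ∉ B (include), 16 ∉ B (include), 29 ∈ B
Elements of A not in B: {13, 16}

{13, 16}


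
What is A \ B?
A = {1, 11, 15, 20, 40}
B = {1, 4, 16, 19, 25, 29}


Set A = {1, 11, 15, 20, 40}
Set B = {1, 4, 16, 19, 25, 29}
A \ B includes elements in A that are not in B.
Check each element of A:
1 (in B, remove), 11 (not in B, keep), 15 (not in B, keep), 20 (not in B, keep), 40 (not in B, keep)
A \ B = {11, 15, 20, 40}

{11, 15, 20, 40}


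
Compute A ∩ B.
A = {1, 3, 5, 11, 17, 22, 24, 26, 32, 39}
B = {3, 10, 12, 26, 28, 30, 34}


Set A = {1, 3, 5, 11, 17, 22, 24, 26, 32, 39}
Set B = {3, 10, 12, 26, 28, 30, 34}
A ∩ B includes only elements in both sets.
Check each element of A against B:
1 ✗, 3 ✓, 5 ✗, 11 ✗, 17 ✗, 22 ✗, 24 ✗, 26 ✓, 32 ✗, 39 ✗
A ∩ B = {3, 26}

{3, 26}


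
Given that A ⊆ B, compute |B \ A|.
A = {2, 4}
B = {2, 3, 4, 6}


Set A = {2, 4}, |A| = 2
Set B = {2, 3, 4, 6}, |B| = 4
Since A ⊆ B: B \ A = {3, 6}
|B| - |A| = 4 - 2 = 2

2


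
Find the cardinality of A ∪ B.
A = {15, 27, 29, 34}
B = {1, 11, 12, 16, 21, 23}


Set A = {15, 27, 29, 34}, |A| = 4
Set B = {1, 11, 12, 16, 21, 23}, |B| = 6
A ∩ B = {}, |A ∩ B| = 0
|A ∪ B| = |A| + |B| - |A ∩ B| = 4 + 6 - 0 = 10

10


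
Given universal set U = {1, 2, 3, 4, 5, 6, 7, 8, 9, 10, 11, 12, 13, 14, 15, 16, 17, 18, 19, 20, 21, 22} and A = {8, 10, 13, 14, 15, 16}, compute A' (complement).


Universal set U = {1, 2, 3, 4, 5, 6, 7, 8, 9, 10, 11, 12, 13, 14, 15, 16, 17, 18, 19, 20, 21, 22}
Set A = {8, 10, 13, 14, 15, 16}
A' = U \ A = elements in U but not in A
Checking each element of U:
1 (not in A, include), 2 (not in A, include), 3 (not in A, include), 4 (not in A, include), 5 (not in A, include), 6 (not in A, include), 7 (not in A, include), 8 (in A, exclude), 9 (not in A, include), 10 (in A, exclude), 11 (not in A, include), 12 (not in A, include), 13 (in A, exclude), 14 (in A, exclude), 15 (in A, exclude), 16 (in A, exclude), 17 (not in A, include), 18 (not in A, include), 19 (not in A, include), 20 (not in A, include), 21 (not in A, include), 22 (not in A, include)
A' = {1, 2, 3, 4, 5, 6, 7, 9, 11, 12, 17, 18, 19, 20, 21, 22}

{1, 2, 3, 4, 5, 6, 7, 9, 11, 12, 17, 18, 19, 20, 21, 22}


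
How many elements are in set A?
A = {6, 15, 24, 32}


Set A = {6, 15, 24, 32}
Listing elements: 6, 15, 24, 32
Counting: 4 elements
|A| = 4

4


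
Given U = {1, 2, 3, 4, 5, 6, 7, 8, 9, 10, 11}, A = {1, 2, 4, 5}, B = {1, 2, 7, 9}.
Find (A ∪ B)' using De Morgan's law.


U = {1, 2, 3, 4, 5, 6, 7, 8, 9, 10, 11}
A = {1, 2, 4, 5}, B = {1, 2, 7, 9}
A ∪ B = {1, 2, 4, 5, 7, 9}
(A ∪ B)' = U \ (A ∪ B) = {3, 6, 8, 10, 11}
Verification via A' ∩ B': A' = {3, 6, 7, 8, 9, 10, 11}, B' = {3, 4, 5, 6, 8, 10, 11}
A' ∩ B' = {3, 6, 8, 10, 11} ✓

{3, 6, 8, 10, 11}


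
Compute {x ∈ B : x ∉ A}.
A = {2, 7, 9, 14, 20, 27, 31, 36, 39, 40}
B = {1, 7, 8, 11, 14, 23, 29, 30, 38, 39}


Set A = {2, 7, 9, 14, 20, 27, 31, 36, 39, 40}
Set B = {1, 7, 8, 11, 14, 23, 29, 30, 38, 39}
Check each element of B against A:
1 ∉ A (include), 7 ∈ A, 8 ∉ A (include), 11 ∉ A (include), 14 ∈ A, 23 ∉ A (include), 29 ∉ A (include), 30 ∉ A (include), 38 ∉ A (include), 39 ∈ A
Elements of B not in A: {1, 8, 11, 23, 29, 30, 38}

{1, 8, 11, 23, 29, 30, 38}


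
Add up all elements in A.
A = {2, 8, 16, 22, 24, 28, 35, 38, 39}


Set A = {2, 8, 16, 22, 24, 28, 35, 38, 39}
Sum = 2 + 8 + 16 + 22 + 24 + 28 + 35 + 38 + 39 = 212

212


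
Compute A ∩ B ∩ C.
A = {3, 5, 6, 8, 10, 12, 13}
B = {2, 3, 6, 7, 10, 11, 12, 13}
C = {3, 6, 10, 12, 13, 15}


Set A = {3, 5, 6, 8, 10, 12, 13}
Set B = {2, 3, 6, 7, 10, 11, 12, 13}
Set C = {3, 6, 10, 12, 13, 15}
First, A ∩ B = {3, 6, 10, 12, 13}
Then, (A ∩ B) ∩ C = {3, 6, 10, 12, 13}

{3, 6, 10, 12, 13}


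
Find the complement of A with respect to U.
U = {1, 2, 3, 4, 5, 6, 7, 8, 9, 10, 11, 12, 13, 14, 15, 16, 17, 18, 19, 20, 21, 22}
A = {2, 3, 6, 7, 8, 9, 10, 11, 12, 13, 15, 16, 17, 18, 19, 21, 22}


Universal set U = {1, 2, 3, 4, 5, 6, 7, 8, 9, 10, 11, 12, 13, 14, 15, 16, 17, 18, 19, 20, 21, 22}
Set A = {2, 3, 6, 7, 8, 9, 10, 11, 12, 13, 15, 16, 17, 18, 19, 21, 22}
A' = U \ A = elements in U but not in A
Checking each element of U:
1 (not in A, include), 2 (in A, exclude), 3 (in A, exclude), 4 (not in A, include), 5 (not in A, include), 6 (in A, exclude), 7 (in A, exclude), 8 (in A, exclude), 9 (in A, exclude), 10 (in A, exclude), 11 (in A, exclude), 12 (in A, exclude), 13 (in A, exclude), 14 (not in A, include), 15 (in A, exclude), 16 (in A, exclude), 17 (in A, exclude), 18 (in A, exclude), 19 (in A, exclude), 20 (not in A, include), 21 (in A, exclude), 22 (in A, exclude)
A' = {1, 4, 5, 14, 20}

{1, 4, 5, 14, 20}


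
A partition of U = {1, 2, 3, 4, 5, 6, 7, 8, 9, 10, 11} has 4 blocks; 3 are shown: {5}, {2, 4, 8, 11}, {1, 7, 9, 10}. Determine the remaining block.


U = {1, 2, 3, 4, 5, 6, 7, 8, 9, 10, 11}
Shown blocks: {5}, {2, 4, 8, 11}, {1, 7, 9, 10}
A partition's blocks are pairwise disjoint and cover U, so the missing block = U \ (union of shown blocks).
Union of shown blocks: {1, 2, 4, 5, 7, 8, 9, 10, 11}
Missing block = U \ (union) = {3, 6}

{3, 6}


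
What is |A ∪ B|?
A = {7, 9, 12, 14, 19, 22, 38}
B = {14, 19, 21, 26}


Set A = {7, 9, 12, 14, 19, 22, 38}, |A| = 7
Set B = {14, 19, 21, 26}, |B| = 4
A ∩ B = {14, 19}, |A ∩ B| = 2
|A ∪ B| = |A| + |B| - |A ∩ B| = 7 + 4 - 2 = 9

9


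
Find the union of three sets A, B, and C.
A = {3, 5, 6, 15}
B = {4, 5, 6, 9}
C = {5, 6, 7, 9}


Set A = {3, 5, 6, 15}
Set B = {4, 5, 6, 9}
Set C = {5, 6, 7, 9}
First, A ∪ B = {3, 4, 5, 6, 9, 15}
Then, (A ∪ B) ∪ C = {3, 4, 5, 6, 7, 9, 15}

{3, 4, 5, 6, 7, 9, 15}


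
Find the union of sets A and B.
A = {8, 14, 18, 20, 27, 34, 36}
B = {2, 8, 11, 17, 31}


Set A = {8, 14, 18, 20, 27, 34, 36}
Set B = {2, 8, 11, 17, 31}
A ∪ B includes all elements in either set.
Elements from A: {8, 14, 18, 20, 27, 34, 36}
Elements from B not already included: {2, 11, 17, 31}
A ∪ B = {2, 8, 11, 14, 17, 18, 20, 27, 31, 34, 36}

{2, 8, 11, 14, 17, 18, 20, 27, 31, 34, 36}


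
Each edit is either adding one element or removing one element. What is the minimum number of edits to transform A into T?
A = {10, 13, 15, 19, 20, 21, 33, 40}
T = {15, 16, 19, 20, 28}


Set A = {10, 13, 15, 19, 20, 21, 33, 40}
Set T = {15, 16, 19, 20, 28}
Elements to remove from A (in A, not in T): {10, 13, 21, 33, 40} → 5 removals
Elements to add to A (in T, not in A): {16, 28} → 2 additions
Total edits = 5 + 2 = 7

7


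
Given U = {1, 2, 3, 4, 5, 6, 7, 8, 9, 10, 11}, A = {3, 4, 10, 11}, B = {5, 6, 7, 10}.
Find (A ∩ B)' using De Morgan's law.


U = {1, 2, 3, 4, 5, 6, 7, 8, 9, 10, 11}
A = {3, 4, 10, 11}, B = {5, 6, 7, 10}
A ∩ B = {10}
(A ∩ B)' = U \ (A ∩ B) = {1, 2, 3, 4, 5, 6, 7, 8, 9, 11}
Verification via A' ∪ B': A' = {1, 2, 5, 6, 7, 8, 9}, B' = {1, 2, 3, 4, 8, 9, 11}
A' ∪ B' = {1, 2, 3, 4, 5, 6, 7, 8, 9, 11} ✓

{1, 2, 3, 4, 5, 6, 7, 8, 9, 11}


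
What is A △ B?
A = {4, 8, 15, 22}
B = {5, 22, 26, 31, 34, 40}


Set A = {4, 8, 15, 22}
Set B = {5, 22, 26, 31, 34, 40}
A △ B = (A \ B) ∪ (B \ A)
Elements in A but not B: {4, 8, 15}
Elements in B but not A: {5, 26, 31, 34, 40}
A △ B = {4, 5, 8, 15, 26, 31, 34, 40}

{4, 5, 8, 15, 26, 31, 34, 40}


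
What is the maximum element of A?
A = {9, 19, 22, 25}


Set A = {9, 19, 22, 25}
Elements in ascending order: 9, 19, 22, 25
The largest element is 25.

25


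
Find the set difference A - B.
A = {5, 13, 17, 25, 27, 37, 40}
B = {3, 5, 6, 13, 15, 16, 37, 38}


Set A = {5, 13, 17, 25, 27, 37, 40}
Set B = {3, 5, 6, 13, 15, 16, 37, 38}
A \ B includes elements in A that are not in B.
Check each element of A:
5 (in B, remove), 13 (in B, remove), 17 (not in B, keep), 25 (not in B, keep), 27 (not in B, keep), 37 (in B, remove), 40 (not in B, keep)
A \ B = {17, 25, 27, 40}

{17, 25, 27, 40}


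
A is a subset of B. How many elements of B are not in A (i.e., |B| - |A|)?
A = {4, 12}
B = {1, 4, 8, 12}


Set A = {4, 12}, |A| = 2
Set B = {1, 4, 8, 12}, |B| = 4
Since A ⊆ B: B \ A = {1, 8}
|B| - |A| = 4 - 2 = 2

2


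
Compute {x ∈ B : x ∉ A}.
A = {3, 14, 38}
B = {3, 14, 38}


Set A = {3, 14, 38}
Set B = {3, 14, 38}
Check each element of B against A:
3 ∈ A, 14 ∈ A, 38 ∈ A
Elements of B not in A: {}

{}


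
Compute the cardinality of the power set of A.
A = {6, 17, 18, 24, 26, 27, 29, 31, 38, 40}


Set A = {6, 17, 18, 24, 26, 27, 29, 31, 38, 40}
|A| = 10
The power set P(A) contains all subsets of A.
|P(A)| = 2^|A| = 2^10 = 1024

1024


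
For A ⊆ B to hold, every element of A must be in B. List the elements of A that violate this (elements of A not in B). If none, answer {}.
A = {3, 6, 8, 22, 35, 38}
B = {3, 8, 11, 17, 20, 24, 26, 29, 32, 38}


Set A = {3, 6, 8, 22, 35, 38}
Set B = {3, 8, 11, 17, 20, 24, 26, 29, 32, 38}
Check each element of A against B:
3 ∈ B, 6 ∉ B (include), 8 ∈ B, 22 ∉ B (include), 35 ∉ B (include), 38 ∈ B
Elements of A not in B: {6, 22, 35}

{6, 22, 35}


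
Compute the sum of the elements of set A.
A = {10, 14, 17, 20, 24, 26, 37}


Set A = {10, 14, 17, 20, 24, 26, 37}
Sum = 10 + 14 + 17 + 20 + 24 + 26 + 37 = 148

148


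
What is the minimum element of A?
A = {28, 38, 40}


Set A = {28, 38, 40}
Elements in ascending order: 28, 38, 40
The smallest element is 28.

28


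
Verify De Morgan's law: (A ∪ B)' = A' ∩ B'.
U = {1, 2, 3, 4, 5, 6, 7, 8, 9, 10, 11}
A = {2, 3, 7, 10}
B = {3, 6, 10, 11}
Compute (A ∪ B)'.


U = {1, 2, 3, 4, 5, 6, 7, 8, 9, 10, 11}
A = {2, 3, 7, 10}, B = {3, 6, 10, 11}
A ∪ B = {2, 3, 6, 7, 10, 11}
(A ∪ B)' = U \ (A ∪ B) = {1, 4, 5, 8, 9}
Verification via A' ∩ B': A' = {1, 4, 5, 6, 8, 9, 11}, B' = {1, 2, 4, 5, 7, 8, 9}
A' ∩ B' = {1, 4, 5, 8, 9} ✓

{1, 4, 5, 8, 9}


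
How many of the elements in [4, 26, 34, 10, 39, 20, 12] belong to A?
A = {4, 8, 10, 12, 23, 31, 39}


Set A = {4, 8, 10, 12, 23, 31, 39}
Candidates: [4, 26, 34, 10, 39, 20, 12]
Check each candidate:
4 ∈ A, 26 ∉ A, 34 ∉ A, 10 ∈ A, 39 ∈ A, 20 ∉ A, 12 ∈ A
Count of candidates in A: 4

4
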